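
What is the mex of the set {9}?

0 is not in the set, so the mex is 0.

0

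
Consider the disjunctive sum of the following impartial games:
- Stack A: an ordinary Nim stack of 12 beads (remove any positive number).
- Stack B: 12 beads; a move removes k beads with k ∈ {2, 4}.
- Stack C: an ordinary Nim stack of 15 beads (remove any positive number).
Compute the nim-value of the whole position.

Stack A is a plain Nim stack of size 12, so its Grundy value is 12.
Grundy values for stack B (subtraction set {2, 4}):
k:     0  1  2  3  4  5  6  7  8  9 10 11 12
g(k):  0  0  1  1  2  2  0  0  1  1  2  2  0
So g(12) = 0.
Stack C is a plain Nim stack of size 15, so its Grundy value is 15.
The value of a disjunctive sum is the nim-sum of the parts.
Combined value = 12 XOR 0 XOR 15 = 3.

3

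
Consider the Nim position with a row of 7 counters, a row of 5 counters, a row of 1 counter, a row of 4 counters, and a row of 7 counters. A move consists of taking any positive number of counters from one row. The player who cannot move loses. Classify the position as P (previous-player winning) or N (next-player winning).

P-position

Bitwise XOR of the heap sizes:
  111  (7)
  101  (5)
  001  (1)
  100  (4)
  111  (7)
  ---
  000  (0)
The nim-sum is 0, so this is a P-position: the player to move is in a losing position under optimal play.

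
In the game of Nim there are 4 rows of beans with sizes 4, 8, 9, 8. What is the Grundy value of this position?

Nim-sum: 4 ⊕ 8 ⊕ 9 ⊕ 8 = 13.

13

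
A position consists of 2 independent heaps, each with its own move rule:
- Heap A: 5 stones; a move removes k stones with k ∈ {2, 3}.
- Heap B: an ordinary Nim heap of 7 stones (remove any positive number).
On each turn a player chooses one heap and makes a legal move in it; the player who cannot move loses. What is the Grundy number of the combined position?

7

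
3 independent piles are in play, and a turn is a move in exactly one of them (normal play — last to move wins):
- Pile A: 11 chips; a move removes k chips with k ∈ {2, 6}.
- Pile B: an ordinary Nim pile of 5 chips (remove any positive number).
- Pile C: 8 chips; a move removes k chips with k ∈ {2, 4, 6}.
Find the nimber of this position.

4

For pile A, compute g(0), g(1), … with moves {2, 6}:
k:     0  1  2  3  4  5  6  7  8  9 10 11
g(k):  0  0  1  1  0  0  1  1  0  0  1  1
So g(11) = 1.
Pile B is a plain Nim pile of size 5, so its Grundy value is 5.
Grundy values for pile C (subtraction set {2, 4, 6}):
k:     0  1  2  3  4  5  6  7  8
g(k):  0  0  1  1  2  2  3  3  0
So g(8) = 0.
By the Sprague-Grundy theorem, the Grundy value of a sum of independent games is the XOR of the component values.
Combined value = 1 XOR 5 XOR 0 = 4.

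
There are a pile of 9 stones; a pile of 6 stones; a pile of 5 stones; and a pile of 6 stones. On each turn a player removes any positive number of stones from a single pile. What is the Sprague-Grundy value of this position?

12

Bitwise XOR of the heap sizes:
  1001  (9)
  0110  (6)
  0101  (5)
  0110  (6)
  ----
  1100  (12)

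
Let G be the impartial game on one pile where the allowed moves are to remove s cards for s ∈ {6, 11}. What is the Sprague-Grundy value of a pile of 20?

0

Build the Grundy sequence with g(k) = mex{g(k−s) : s ∈ {6, 11}, s ≤ k}:
k:     0  1  2  3  4  5  6  7  8  9 10 11 12 13 14 15 16 17 18 19 20
g(k):  0  0  0  0  0  0  1  1  1  1  1  1  2  2  2  2  2  0  0  0  0
So g(20) = 0.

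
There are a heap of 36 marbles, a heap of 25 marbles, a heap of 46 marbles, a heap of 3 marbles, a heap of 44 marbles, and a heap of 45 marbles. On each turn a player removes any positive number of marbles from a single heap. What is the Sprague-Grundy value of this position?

Nim-sum: 36 ^ 25 ^ 46 ^ 3 ^ 44 ^ 45 = 17.

17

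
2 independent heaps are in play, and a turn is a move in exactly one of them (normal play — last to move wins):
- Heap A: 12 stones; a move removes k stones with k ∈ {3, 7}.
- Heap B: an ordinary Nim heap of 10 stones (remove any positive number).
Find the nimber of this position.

10

Build the Grundy sequence for heap A with g(k) = mex{g(k−s) : s ∈ {3, 7}, s ≤ k}:
g(0) = mex{} = 0
g(1) = mex{} = 0
g(2) = mex{} = 0
g(3) = mex{0} = 1
g(4) = mex{0} = 1
g(5) = mex{0} = 1
g(6) = mex{1} = 0
g(7) = mex{0,1} = 2
g(8) = mex{0,1} = 2
g(9) = mex{0} = 1
g(10) = mex{1,2} = 0
g(11) = mex{1,2} = 0
g(12) = mex{1} = 0
So g(12) = 0.
Heap B is a plain Nim heap of size 10, so its Grundy value is 10.
The value of a disjunctive sum is the nim-sum of the parts.
Combined value = 0 ⊕ 10 = 10.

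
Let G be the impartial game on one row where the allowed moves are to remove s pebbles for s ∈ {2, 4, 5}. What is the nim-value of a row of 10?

1

Grundy values for subtraction set {2, 4, 5}:
k:     0  1  2  3  4  5  6  7  8  9 10
g(k):  0  0  1  1  2  2  3  0  0  1  1
So g(10) = 1.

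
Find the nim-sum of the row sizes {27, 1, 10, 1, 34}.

51

Write each in binary and XOR column by column:
  011011  (27)
  000001  (1)
  001010  (10)
  000001  (1)
  100010  (34)
  ------
  110011  (51)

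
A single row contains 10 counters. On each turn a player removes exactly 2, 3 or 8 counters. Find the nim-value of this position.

0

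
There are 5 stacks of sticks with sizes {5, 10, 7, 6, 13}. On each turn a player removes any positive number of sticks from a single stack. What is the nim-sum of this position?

3

Compute the nim-sum pairwise:
5 ^ 10 = 15
15 ^ 7 = 8
8 ^ 6 = 14
14 ^ 13 = 3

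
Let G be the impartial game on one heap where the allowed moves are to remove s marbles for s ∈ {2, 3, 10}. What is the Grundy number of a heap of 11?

3

Compute g(0), g(1), … for moves {2, 3, 10}:
g(0) = mex{} = 0
g(1) = mex{} = 0
g(2) = mex{0} = 1
g(3) = mex{0} = 1
g(4) = mex{0,1} = 2
g(5) = mex{1} = 0
g(6) = mex{1,2} = 0
g(7) = mex{0,2} = 1
g(8) = mex{0} = 1
g(9) = mex{0,1} = 2
g(10) = mex{0,1} = 2
g(11) = mex{0,1,2} = 3
So g(11) = 3.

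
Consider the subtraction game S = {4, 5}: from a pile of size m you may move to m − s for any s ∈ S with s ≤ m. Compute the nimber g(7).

Compute g(0), g(1), … for moves {4, 5}:
k:     0  1  2  3  4  5  6  7
g(k):  0  0  0  0  1  1  1  1
So g(7) = 1.

1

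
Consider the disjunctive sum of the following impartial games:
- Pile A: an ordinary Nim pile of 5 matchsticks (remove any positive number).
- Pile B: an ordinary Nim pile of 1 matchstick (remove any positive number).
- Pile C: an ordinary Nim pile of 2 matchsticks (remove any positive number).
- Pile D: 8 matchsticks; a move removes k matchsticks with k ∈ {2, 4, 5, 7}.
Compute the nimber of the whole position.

2

Pile A is a plain Nim pile of size 5, so its Grundy value is 5.
Pile B is a plain Nim pile of size 1, so its Grundy value is 1.
Pile C is a plain Nim pile of size 2, so its Grundy value is 2.
Build the Grundy sequence for pile D with g(k) = mex{g(k−s) : s ∈ {2, 4, 5, 7}, s ≤ k}:
g(0) = mex{} = 0
g(1) = mex{} = 0
g(2) = mex{0} = 1
g(3) = mex{0} = 1
g(4) = mex{0,1} = 2
g(5) = mex{0,1} = 2
g(6) = mex{0,1,2} = 3
g(7) = mex{0,1,2} = 3
g(8) = mex{0,1,2,3} = 4
So g(8) = 4.
By the Sprague-Grundy theorem, the Grundy value of a sum of independent games is the XOR of the component values.
Combined value = 5 XOR 1 XOR 2 XOR 4 = 2.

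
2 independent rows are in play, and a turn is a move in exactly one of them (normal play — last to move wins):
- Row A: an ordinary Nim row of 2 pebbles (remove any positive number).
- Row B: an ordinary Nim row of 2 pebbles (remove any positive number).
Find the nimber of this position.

Row A is a plain Nim row of size 2, so its Grundy value is 2.
Row B is a plain Nim row of size 2, so its Grundy value is 2.
By the Sprague-Grundy theorem, the Grundy value of a sum of independent games is the XOR of the component values.
Combined value = 2 ⊕ 2 = 0.

0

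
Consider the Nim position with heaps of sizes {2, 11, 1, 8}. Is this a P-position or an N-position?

P-position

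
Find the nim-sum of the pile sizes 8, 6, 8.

6

Nim-sum: 8 ⊕ 6 ⊕ 8 = 6.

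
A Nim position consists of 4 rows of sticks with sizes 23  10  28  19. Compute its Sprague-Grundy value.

Compute the nim-sum pairwise:
23 ⊕ 10 = 29
29 ⊕ 28 = 1
1 ⊕ 19 = 18

18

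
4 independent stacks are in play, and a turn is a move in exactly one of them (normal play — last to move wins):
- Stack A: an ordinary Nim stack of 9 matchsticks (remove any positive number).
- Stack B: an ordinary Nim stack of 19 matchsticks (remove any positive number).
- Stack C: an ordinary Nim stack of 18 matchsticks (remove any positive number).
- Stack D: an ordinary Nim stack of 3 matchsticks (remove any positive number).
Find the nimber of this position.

Stack A is a plain Nim stack of size 9, so its Grundy value is 9.
Stack B is a plain Nim stack of size 19, so its Grundy value is 19.
Stack C is a plain Nim stack of size 18, so its Grundy value is 18.
Stack D is a plain Nim stack of size 3, so its Grundy value is 3.
By the Sprague-Grundy theorem, the Grundy value of a sum of independent games is the XOR of the component values.
Combined value = 9 ⊕ 19 ⊕ 18 ⊕ 3 = 11.

11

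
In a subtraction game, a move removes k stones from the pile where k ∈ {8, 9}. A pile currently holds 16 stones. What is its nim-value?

Grundy values for subtraction set {8, 9}:
k:     0  1  2  3  4  5  6  7  8  9 10 11 12 13 14 15 16
g(k):  0  0  0  0  0  0  0  0  1  1  1  1  1  1  1  1  2
So g(16) = 2.

2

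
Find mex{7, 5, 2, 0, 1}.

3

The values 0, 1, 2 are all present; 3 is the first non-negative integer missing from the set.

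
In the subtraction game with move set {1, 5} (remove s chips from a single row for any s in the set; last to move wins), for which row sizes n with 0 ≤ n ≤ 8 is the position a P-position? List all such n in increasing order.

0, 2, 4, 6, 8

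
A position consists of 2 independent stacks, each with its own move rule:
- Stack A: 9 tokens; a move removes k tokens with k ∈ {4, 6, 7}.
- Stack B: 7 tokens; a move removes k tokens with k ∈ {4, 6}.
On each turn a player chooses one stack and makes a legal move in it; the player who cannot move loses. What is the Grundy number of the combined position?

3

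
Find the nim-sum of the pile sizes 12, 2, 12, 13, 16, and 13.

Compute the nim-sum pairwise:
12 XOR 2 = 14
14 XOR 12 = 2
2 XOR 13 = 15
15 XOR 16 = 31
31 XOR 13 = 18

18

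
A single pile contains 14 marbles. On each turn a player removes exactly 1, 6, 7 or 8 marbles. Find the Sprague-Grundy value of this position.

1

Grundy values for subtraction set {1, 6, 7, 8}:
g(0) = mex{} = 0
g(1) = mex{0} = 1
g(2) = mex{1} = 0
g(3) = mex{0} = 1
g(4) = mex{1} = 0
g(5) = mex{0} = 1
g(6) = mex{0,1} = 2
g(7) = mex{0,1,2} = 3
g(8) = mex{0,1,3} = 2
g(9) = mex{0,1,2} = 3
g(10) = mex{0,1,3} = 2
g(11) = mex{0,1,2} = 3
g(12) = mex{0,1,2,3} = 4
g(13) = mex{1,2,3,4} = 0
g(14) = mex{0,2,3} = 1
So g(14) = 1.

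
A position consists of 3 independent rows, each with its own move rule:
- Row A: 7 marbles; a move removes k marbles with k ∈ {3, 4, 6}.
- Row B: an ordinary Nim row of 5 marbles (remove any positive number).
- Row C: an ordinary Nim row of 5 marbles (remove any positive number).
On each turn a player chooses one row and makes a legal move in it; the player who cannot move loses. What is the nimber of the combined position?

2

Grundy values for row A (subtraction set {3, 4, 6}):
g(0) = mex{} = 0
g(1) = mex{} = 0
g(2) = mex{} = 0
g(3) = mex{0} = 1
g(4) = mex{0} = 1
g(5) = mex{0} = 1
g(6) = mex{0,1} = 2
g(7) = mex{0,1} = 2
So g(7) = 2.
Row B is a plain Nim row of size 5, so its Grundy value is 5.
Row C is a plain Nim row of size 5, so its Grundy value is 5.
The value of a disjunctive sum is the nim-sum of the parts.
Combined value = 2 XOR 5 XOR 5 = 2.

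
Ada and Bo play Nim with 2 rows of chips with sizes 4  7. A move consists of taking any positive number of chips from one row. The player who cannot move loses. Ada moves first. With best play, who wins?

Ada wins

Nim-sum: 4 XOR 7 = 3.
The nim-sum is 3 ≠ 0, so this is an N-position: the player to move can win; Ada has a winning move.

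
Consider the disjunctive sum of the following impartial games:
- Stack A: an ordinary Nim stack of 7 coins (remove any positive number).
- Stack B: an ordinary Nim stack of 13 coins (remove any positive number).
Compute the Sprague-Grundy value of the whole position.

Stack A is a plain Nim stack of size 7, so its Grundy value is 7.
Stack B is a plain Nim stack of size 13, so its Grundy value is 13.
By the Sprague-Grundy theorem, the Grundy value of a sum of independent games is the XOR of the component values.
Combined value = 7 ⊕ 13 = 10.

10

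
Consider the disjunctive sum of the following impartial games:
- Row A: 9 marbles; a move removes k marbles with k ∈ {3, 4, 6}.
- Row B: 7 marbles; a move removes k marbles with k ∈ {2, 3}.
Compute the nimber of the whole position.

1

Build the Grundy sequence for row A with g(k) = mex{g(k−s) : s ∈ {3, 4, 6}, s ≤ k}:
g(0) = mex{} = 0
g(1) = mex{} = 0
g(2) = mex{} = 0
g(3) = mex{0} = 1
g(4) = mex{0} = 1
g(5) = mex{0} = 1
g(6) = mex{0,1} = 2
g(7) = mex{0,1} = 2
g(8) = mex{0,1} = 2
g(9) = mex{1,2} = 0
So g(9) = 0.
For row B, compute g(0), g(1), … with moves {2, 3}:
g(0) = mex{} = 0
g(1) = mex{} = 0
g(2) = mex{0} = 1
g(3) = mex{0} = 1
g(4) = mex{0,1} = 2
g(5) = mex{1} = 0
g(6) = mex{1,2} = 0
g(7) = mex{0,2} = 1
So g(7) = 1.
The value of a disjunctive sum is the nim-sum of the parts.
Combined value = 0 ⊕ 1 = 1.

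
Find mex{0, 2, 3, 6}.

0 is in the set but 1 is not, so the mex is 1.

1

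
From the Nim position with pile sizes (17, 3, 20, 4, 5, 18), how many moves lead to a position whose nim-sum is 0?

3

Nim-sum: 17 ⊕ 3 ⊕ 20 ⊕ 4 ⊕ 5 ⊕ 18 = 21.
The overall nim-sum is X = 21. A pile of size p has a winning move iff p XOR X < p (reduce it to p XOR X).
  17: 17 XOR 21 = 4 < 17 — winning move (to 4).
  3: 3 XOR 21 = 22 ≥ 3 — no move.
  20: 20 XOR 21 = 1 < 20 — winning move (to 1).
  4: 4 XOR 21 = 17 ≥ 4 — no move.
  5: 5 XOR 21 = 16 ≥ 5 — no move.
  18: 18 XOR 21 = 7 < 18 — winning move (to 7).
That gives 3 winning moves.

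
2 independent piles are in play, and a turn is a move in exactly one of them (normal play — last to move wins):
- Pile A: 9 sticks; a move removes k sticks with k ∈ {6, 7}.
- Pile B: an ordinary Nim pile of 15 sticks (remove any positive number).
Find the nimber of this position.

For pile A, compute g(0), g(1), … with moves {6, 7}:
g(0) = mex{} = 0
g(1) = mex{} = 0
g(2) = mex{} = 0
g(3) = mex{} = 0
g(4) = mex{} = 0
g(5) = mex{} = 0
g(6) = mex{0} = 1
g(7) = mex{0} = 1
g(8) = mex{0} = 1
g(9) = mex{0} = 1
So g(9) = 1.
Pile B is a plain Nim pile of size 15, so its Grundy value is 15.
The value of a disjunctive sum is the nim-sum of the parts.
Combined value = 1 XOR 15 = 14.

14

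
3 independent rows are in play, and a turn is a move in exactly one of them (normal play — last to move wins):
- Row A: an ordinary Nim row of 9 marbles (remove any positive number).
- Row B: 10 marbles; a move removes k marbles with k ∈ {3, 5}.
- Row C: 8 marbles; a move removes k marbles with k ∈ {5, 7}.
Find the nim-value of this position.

8

Row A is a plain Nim row of size 9, so its Grundy value is 9.
Build the Grundy sequence for row B with g(k) = mex{g(k−s) : s ∈ {3, 5}, s ≤ k}:
g(0) = mex{} = 0
g(1) = mex{} = 0
g(2) = mex{} = 0
g(3) = mex{0} = 1
g(4) = mex{0} = 1
g(5) = mex{0} = 1
g(6) = mex{0,1} = 2
g(7) = mex{0,1} = 2
g(8) = mex{1} = 0
g(9) = mex{1,2} = 0
g(10) = mex{1,2} = 0
So g(10) = 0.
Build the Grundy sequence for row C with g(k) = mex{g(k−s) : s ∈ {5, 7}, s ≤ k}:
k:     0  1  2  3  4  5  6  7  8
g(k):  0  0  0  0  0  1  1  1  1
So g(8) = 1.
By the Sprague-Grundy theorem, the Grundy value of a sum of independent games is the XOR of the component values.
Combined value = 9 ⊕ 0 ⊕ 1 = 8.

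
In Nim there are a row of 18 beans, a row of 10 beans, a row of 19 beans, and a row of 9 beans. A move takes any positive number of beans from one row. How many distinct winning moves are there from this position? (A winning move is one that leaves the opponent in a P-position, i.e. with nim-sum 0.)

Nim-sum: 18 XOR 10 XOR 19 XOR 9 = 2.
The overall nim-sum is X = 2. A row of size p has a winning move iff p XOR X < p (reduce it to p XOR X).
  18: 18 XOR 2 = 16 < 18 — winning move (to 16).
  10: 10 XOR 2 = 8 < 10 — winning move (to 8).
  19: 19 XOR 2 = 17 < 19 — winning move (to 17).
  9: 9 XOR 2 = 11 ≥ 9 — no move.
That gives 3 winning moves.

3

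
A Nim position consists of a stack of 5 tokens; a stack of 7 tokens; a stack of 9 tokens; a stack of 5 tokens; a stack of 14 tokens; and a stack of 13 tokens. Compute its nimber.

Compute the nim-sum pairwise:
5 ^ 7 = 2
2 ^ 9 = 11
11 ^ 5 = 14
14 ^ 14 = 0
0 ^ 13 = 13

13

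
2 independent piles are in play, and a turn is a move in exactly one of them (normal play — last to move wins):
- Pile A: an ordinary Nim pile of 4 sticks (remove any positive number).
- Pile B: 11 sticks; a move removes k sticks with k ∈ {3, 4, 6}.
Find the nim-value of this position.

4

Pile A is a plain Nim pile of size 4, so its Grundy value is 4.
Grundy values for pile B (subtraction set {3, 4, 6}):
g(0) = mex{} = 0
g(1) = mex{} = 0
g(2) = mex{} = 0
g(3) = mex{0} = 1
g(4) = mex{0} = 1
g(5) = mex{0} = 1
g(6) = mex{0,1} = 2
g(7) = mex{0,1} = 2
g(8) = mex{0,1} = 2
g(9) = mex{1,2} = 0
g(10) = mex{1,2} = 0
g(11) = mex{1,2} = 0
So g(11) = 0.
By the Sprague-Grundy theorem, the Grundy value of a sum of independent games is the XOR of the component values.
Combined value = 4 ⊕ 0 = 4.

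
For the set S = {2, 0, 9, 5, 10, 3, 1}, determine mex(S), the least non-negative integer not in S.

The values 0, 1, 2, 3 are all present; 4 is the first non-negative integer missing from the set.

4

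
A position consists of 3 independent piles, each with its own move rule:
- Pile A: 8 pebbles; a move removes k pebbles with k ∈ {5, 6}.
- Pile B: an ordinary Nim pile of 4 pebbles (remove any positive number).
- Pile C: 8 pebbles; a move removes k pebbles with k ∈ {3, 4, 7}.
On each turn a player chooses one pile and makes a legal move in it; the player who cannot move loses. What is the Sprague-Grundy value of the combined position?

For pile A, compute g(0), g(1), … with moves {5, 6}:
k:     0  1  2  3  4  5  6  7  8
g(k):  0  0  0  0  0  1  1  1  1
So g(8) = 1.
Pile B is a plain Nim pile of size 4, so its Grundy value is 4.
Build the Grundy sequence for pile C with g(k) = mex{g(k−s) : s ∈ {3, 4, 7}, s ≤ k}:
g(0) = mex{} = 0
g(1) = mex{} = 0
g(2) = mex{} = 0
g(3) = mex{0} = 1
g(4) = mex{0} = 1
g(5) = mex{0} = 1
g(6) = mex{0,1} = 2
g(7) = mex{0,1} = 2
g(8) = mex{0,1} = 2
So g(8) = 2.
By the Sprague-Grundy theorem, the Grundy value of a sum of independent games is the XOR of the component values.
Combined value = 1 ⊕ 4 ⊕ 2 = 7.

7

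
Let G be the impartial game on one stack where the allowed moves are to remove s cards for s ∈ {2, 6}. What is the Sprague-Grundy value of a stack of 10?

1

Grundy values for subtraction set {2, 6}:
k:     0  1  2  3  4  5  6  7  8  9 10
g(k):  0  0  1  1  0  0  1  1  0  0  1
So g(10) = 1.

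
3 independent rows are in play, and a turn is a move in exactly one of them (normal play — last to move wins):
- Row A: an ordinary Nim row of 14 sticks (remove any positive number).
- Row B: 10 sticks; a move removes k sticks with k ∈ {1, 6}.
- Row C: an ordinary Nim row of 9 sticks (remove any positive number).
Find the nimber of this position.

6

Row A is a plain Nim row of size 14, so its Grundy value is 14.
Build the Grundy sequence for row B with g(k) = mex{g(k−s) : s ∈ {1, 6}, s ≤ k}:
k:     0  1  2  3  4  5  6  7  8  9 10
g(k):  0  1  0  1  0  1  2  0  1  0  1
So g(10) = 1.
Row C is a plain Nim row of size 9, so its Grundy value is 9.
By the Sprague-Grundy theorem, the Grundy value of a sum of independent games is the XOR of the component values.
Combined value = 14 ⊕ 1 ⊕ 9 = 6.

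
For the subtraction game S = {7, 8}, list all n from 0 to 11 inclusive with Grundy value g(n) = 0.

0, 1, 2, 3, 4, 5, 6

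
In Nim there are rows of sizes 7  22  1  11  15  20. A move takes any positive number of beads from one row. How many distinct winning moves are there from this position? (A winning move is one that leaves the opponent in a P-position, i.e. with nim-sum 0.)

Nim-sum: 7 ^ 22 ^ 1 ^ 11 ^ 15 ^ 20 = 0.
The nim-sum is already 0, so every move leaves a nonzero nim-sum — there are no winning moves.

0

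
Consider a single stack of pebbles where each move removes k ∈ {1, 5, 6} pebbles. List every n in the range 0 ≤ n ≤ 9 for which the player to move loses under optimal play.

0, 2, 4

Compute g(0), g(1), … for moves {1, 5, 6}:
k:     0  1  2  3  4  5  6  7  8  9
g(k):  0  1  0  1  0  1  2  3  2  3
The P-positions (g = 0) in 0..9 are 0, 2, 4.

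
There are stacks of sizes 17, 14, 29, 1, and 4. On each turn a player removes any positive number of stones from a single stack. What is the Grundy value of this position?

7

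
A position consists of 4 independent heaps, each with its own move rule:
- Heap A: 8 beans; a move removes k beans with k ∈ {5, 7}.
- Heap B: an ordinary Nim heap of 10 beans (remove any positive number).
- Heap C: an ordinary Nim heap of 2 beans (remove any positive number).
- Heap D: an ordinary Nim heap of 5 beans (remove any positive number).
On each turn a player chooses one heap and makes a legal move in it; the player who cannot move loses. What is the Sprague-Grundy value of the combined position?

Build the Grundy sequence for heap A with g(k) = mex{g(k−s) : s ∈ {5, 7}, s ≤ k}:
g(0) = mex{} = 0
g(1) = mex{} = 0
g(2) = mex{} = 0
g(3) = mex{} = 0
g(4) = mex{} = 0
g(5) = mex{0} = 1
g(6) = mex{0} = 1
g(7) = mex{0} = 1
g(8) = mex{0} = 1
So g(8) = 1.
Heap B is a plain Nim heap of size 10, so its Grundy value is 10.
Heap C is a plain Nim heap of size 2, so its Grundy value is 2.
Heap D is a plain Nim heap of size 5, so its Grundy value is 5.
By the Sprague-Grundy theorem, the Grundy value of a sum of independent games is the XOR of the component values.
Combined value = 1 XOR 10 XOR 2 XOR 5 = 12.

12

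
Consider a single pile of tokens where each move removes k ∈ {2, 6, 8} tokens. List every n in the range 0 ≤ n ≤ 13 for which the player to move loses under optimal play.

0, 1, 4, 5

Build the Grundy sequence with g(k) = mex{g(k−s) : s ∈ {2, 6, 8}, s ≤ k}:
g(0) = mex{} = 0
g(1) = mex{} = 0
g(2) = mex{0} = 1
g(3) = mex{0} = 1
g(4) = mex{1} = 0
g(5) = mex{1} = 0
g(6) = mex{0} = 1
g(7) = mex{0} = 1
g(8) = mex{0,1} = 2
g(9) = mex{0,1} = 2
g(10) = mex{0,1,2} = 3
g(11) = mex{0,1,2} = 3
g(12) = mex{0,1,3} = 2
g(13) = mex{0,1,3} = 2
The P-positions (g = 0) in 0..13 are 0, 1, 4, 5.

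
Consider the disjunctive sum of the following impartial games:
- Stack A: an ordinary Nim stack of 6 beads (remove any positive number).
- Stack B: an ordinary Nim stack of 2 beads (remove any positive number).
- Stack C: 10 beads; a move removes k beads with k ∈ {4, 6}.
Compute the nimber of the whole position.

4

Stack A is a plain Nim stack of size 6, so its Grundy value is 6.
Stack B is a plain Nim stack of size 2, so its Grundy value is 2.
For stack C, compute g(0), g(1), … with moves {4, 6}:
k:     0  1  2  3  4  5  6  7  8  9 10
g(k):  0  0  0  0  1  1  1  1  2  2  0
So g(10) = 0.
By the Sprague-Grundy theorem, the Grundy value of a sum of independent games is the XOR of the component values.
Combined value = 6 ⊕ 2 ⊕ 0 = 4.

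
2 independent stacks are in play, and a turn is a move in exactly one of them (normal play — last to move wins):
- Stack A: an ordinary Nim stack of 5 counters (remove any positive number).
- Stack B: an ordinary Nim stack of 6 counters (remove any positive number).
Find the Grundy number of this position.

Stack A is a plain Nim stack of size 5, so its Grundy value is 5.
Stack B is a plain Nim stack of size 6, so its Grundy value is 6.
The value of a disjunctive sum is the nim-sum of the parts.
Combined value = 5 XOR 6 = 3.

3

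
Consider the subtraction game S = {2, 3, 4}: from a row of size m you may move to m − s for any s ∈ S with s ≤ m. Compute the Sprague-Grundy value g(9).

Compute g(0), g(1), … for moves {2, 3, 4}:
g(0) = mex{} = 0
g(1) = mex{} = 0
g(2) = mex{0} = 1
g(3) = mex{0} = 1
g(4) = mex{0,1} = 2
g(5) = mex{0,1} = 2
g(6) = mex{1,2} = 0
g(7) = mex{1,2} = 0
g(8) = mex{0,2} = 1
g(9) = mex{0,2} = 1
So g(9) = 1.

1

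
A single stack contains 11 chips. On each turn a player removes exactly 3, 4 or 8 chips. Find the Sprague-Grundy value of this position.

Build the Grundy sequence with g(k) = mex{g(k−s) : s ∈ {3, 4, 8}, s ≤ k}:
g(0) = mex{} = 0
g(1) = mex{} = 0
g(2) = mex{} = 0
g(3) = mex{0} = 1
g(4) = mex{0} = 1
g(5) = mex{0} = 1
g(6) = mex{0,1} = 2
g(7) = mex{1} = 0
g(8) = mex{0,1} = 2
g(9) = mex{0,1,2} = 3
g(10) = mex{0,2} = 1
g(11) = mex{0,1,2} = 3
So g(11) = 3.

3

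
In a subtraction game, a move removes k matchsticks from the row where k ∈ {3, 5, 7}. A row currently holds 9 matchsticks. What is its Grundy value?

3

Compute g(0), g(1), … for moves {3, 5, 7}:
k:     0  1  2  3  4  5  6  7  8  9
g(k):  0  0  0  1  1  1  2  2  2  3
So g(9) = 3.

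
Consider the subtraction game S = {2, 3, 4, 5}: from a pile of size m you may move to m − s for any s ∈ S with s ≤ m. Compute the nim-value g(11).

2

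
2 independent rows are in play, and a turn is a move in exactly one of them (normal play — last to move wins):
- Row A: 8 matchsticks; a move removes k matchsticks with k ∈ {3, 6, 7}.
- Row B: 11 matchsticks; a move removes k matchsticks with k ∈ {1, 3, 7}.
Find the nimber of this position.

3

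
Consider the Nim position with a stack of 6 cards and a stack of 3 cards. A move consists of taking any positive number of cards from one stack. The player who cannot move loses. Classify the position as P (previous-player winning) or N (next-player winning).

Compute the nim-sum pairwise:
6 ^ 3 = 5
The nim-sum is 5 ≠ 0, so this is an N-position: the player to move can win.

N-position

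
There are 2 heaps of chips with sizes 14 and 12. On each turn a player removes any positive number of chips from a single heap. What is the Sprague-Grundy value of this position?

2

Bitwise XOR of the heap sizes:
  1110  (14)
  1100  (12)
  ----
  0010  (2)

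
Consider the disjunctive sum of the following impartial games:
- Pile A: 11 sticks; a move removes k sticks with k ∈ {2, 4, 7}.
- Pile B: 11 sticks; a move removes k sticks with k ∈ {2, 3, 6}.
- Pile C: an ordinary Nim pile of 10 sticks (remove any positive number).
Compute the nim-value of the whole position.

Grundy values for pile A (subtraction set {2, 4, 7}):
g(0) = mex{} = 0
g(1) = mex{} = 0
g(2) = mex{0} = 1
g(3) = mex{0} = 1
g(4) = mex{0,1} = 2
g(5) = mex{0,1} = 2
g(6) = mex{1,2} = 0
g(7) = mex{0,1,2} = 3
g(8) = mex{0,2} = 1
g(9) = mex{1,2,3} = 0
g(10) = mex{0,1} = 2
g(11) = mex{0,2,3} = 1
So g(11) = 1.
Build the Grundy sequence for pile B with g(k) = mex{g(k−s) : s ∈ {2, 3, 6}, s ≤ k}:
k:     0  1  2  3  4  5  6  7  8  9 10 11
g(k):  0  0  1  1  2  0  3  1  2  0  0  1
So g(11) = 1.
Pile C is a plain Nim pile of size 10, so its Grundy value is 10.
The value of a disjunctive sum is the nim-sum of the parts.
Combined value = 1 ⊕ 1 ⊕ 10 = 10.

10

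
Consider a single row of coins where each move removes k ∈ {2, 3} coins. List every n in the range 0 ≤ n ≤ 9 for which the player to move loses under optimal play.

0, 1, 5, 6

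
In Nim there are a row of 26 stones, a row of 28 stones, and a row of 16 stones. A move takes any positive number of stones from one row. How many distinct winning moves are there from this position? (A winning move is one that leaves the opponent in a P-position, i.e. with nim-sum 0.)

Nim-sum: 26 ⊕ 28 ⊕ 16 = 22.
The overall nim-sum is X = 22. A row of size p has a winning move iff p XOR X < p (reduce it to p XOR X).
  26: 26 XOR 22 = 12 < 26 — winning move (to 12).
  28: 28 XOR 22 = 10 < 28 — winning move (to 10).
  16: 16 XOR 22 = 6 < 16 — winning move (to 6).
That gives 3 winning moves.

3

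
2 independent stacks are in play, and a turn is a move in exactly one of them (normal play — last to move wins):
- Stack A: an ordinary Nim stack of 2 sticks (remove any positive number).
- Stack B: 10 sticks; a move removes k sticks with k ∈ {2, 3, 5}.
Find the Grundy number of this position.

Stack A is a plain Nim stack of size 2, so its Grundy value is 2.
Grundy values for stack B (subtraction set {2, 3, 5}):
g(0) = mex{} = 0
g(1) = mex{} = 0
g(2) = mex{0} = 1
g(3) = mex{0} = 1
g(4) = mex{0,1} = 2
g(5) = mex{0,1} = 2
g(6) = mex{0,1,2} = 3
g(7) = mex{1,2} = 0
g(8) = mex{1,2,3} = 0
g(9) = mex{0,2,3} = 1
g(10) = mex{0,2} = 1
So g(10) = 1.
By the Sprague-Grundy theorem, the Grundy value of a sum of independent games is the XOR of the component values.
Combined value = 2 ⊕ 1 = 3.

3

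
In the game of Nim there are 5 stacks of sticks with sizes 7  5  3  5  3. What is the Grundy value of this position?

7

Bitwise XOR of the heap sizes:
  111  (7)
  101  (5)
  011  (3)
  101  (5)
  011  (3)
  ---
  111  (7)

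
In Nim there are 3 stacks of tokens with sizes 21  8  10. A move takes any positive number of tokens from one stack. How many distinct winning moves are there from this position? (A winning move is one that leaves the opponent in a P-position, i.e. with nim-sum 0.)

1

Nim-sum: 21 ^ 8 ^ 10 = 23.
The overall nim-sum is X = 23. A stack of size p has a winning move iff p XOR X < p (reduce it to p XOR X).
  21: 21 XOR 23 = 2 < 21 — winning move (to 2).
  8: 8 XOR 23 = 31 ≥ 8 — no move.
  10: 10 XOR 23 = 29 ≥ 10 — no move.
That gives 1 winning move.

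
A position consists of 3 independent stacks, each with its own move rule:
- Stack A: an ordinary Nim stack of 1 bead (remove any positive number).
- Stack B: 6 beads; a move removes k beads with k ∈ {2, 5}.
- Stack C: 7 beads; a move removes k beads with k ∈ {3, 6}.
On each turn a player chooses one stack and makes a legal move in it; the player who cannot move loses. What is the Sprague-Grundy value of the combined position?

2

Stack A is a plain Nim stack of size 1, so its Grundy value is 1.
For stack B, compute g(0), g(1), … with moves {2, 5}:
g(0) = mex{} = 0
g(1) = mex{} = 0
g(2) = mex{0} = 1
g(3) = mex{0} = 1
g(4) = mex{1} = 0
g(5) = mex{0,1} = 2
g(6) = mex{0} = 1
So g(6) = 1.
Build the Grundy sequence for stack C with g(k) = mex{g(k−s) : s ∈ {3, 6}, s ≤ k}:
g(0) = mex{} = 0
g(1) = mex{} = 0
g(2) = mex{} = 0
g(3) = mex{0} = 1
g(4) = mex{0} = 1
g(5) = mex{0} = 1
g(6) = mex{0,1} = 2
g(7) = mex{0,1} = 2
So g(7) = 2.
The value of a disjunctive sum is the nim-sum of the parts.
Combined value = 1 XOR 1 XOR 2 = 2.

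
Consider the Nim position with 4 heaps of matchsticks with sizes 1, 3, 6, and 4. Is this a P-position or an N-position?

P-position

Compute the nim-sum pairwise:
1 ^ 3 = 2
2 ^ 6 = 4
4 ^ 4 = 0
The nim-sum is 0, so this is a P-position: the player to move is in a losing position under optimal play.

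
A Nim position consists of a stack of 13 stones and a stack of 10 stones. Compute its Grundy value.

7

Compute the nim-sum pairwise:
13 ⊕ 10 = 7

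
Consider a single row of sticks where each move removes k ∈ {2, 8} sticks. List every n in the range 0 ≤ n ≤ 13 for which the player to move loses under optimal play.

0, 1, 4, 5, 10, 11

Build the Grundy sequence with g(k) = mex{g(k−s) : s ∈ {2, 8}, s ≤ k}:
k:     0  1  2  3  4  5  6  7  8  9 10 11 12 13
g(k):  0  0  1  1  0  0  1  1  2  2  0  0  1  1
The P-positions (g = 0) in 0..13 are 0, 1, 4, 5, 10, 11.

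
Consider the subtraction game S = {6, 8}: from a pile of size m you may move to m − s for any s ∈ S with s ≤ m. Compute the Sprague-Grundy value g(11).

1

Compute g(0), g(1), … for moves {6, 8}:
g(0) = mex{} = 0
g(1) = mex{} = 0
g(2) = mex{} = 0
g(3) = mex{} = 0
g(4) = mex{} = 0
g(5) = mex{} = 0
g(6) = mex{0} = 1
g(7) = mex{0} = 1
g(8) = mex{0} = 1
g(9) = mex{0} = 1
g(10) = mex{0} = 1
g(11) = mex{0} = 1
So g(11) = 1.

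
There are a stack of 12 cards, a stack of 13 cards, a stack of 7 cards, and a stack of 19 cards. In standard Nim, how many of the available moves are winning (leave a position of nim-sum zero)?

1

Nim-sum: 12 XOR 13 XOR 7 XOR 19 = 21.
The overall nim-sum is X = 21. A stack of size p has a winning move iff p XOR X < p (reduce it to p XOR X).
  12: 12 XOR 21 = 25 ≥ 12 — no move.
  13: 13 XOR 21 = 24 ≥ 13 — no move.
  7: 7 XOR 21 = 18 ≥ 7 — no move.
  19: 19 XOR 21 = 6 < 19 — winning move (to 6).
That gives 1 winning move.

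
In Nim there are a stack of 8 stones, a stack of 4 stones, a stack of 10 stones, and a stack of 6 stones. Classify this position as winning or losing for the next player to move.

Losing position

Nim-sum: 8 XOR 4 XOR 10 XOR 6 = 0.
The nim-sum is 0, so this is a P-position: the player to move is in a losing position under optimal play.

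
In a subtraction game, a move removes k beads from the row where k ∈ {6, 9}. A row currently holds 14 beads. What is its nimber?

Compute g(0), g(1), … for moves {6, 9}:
g(0) = mex{} = 0
g(1) = mex{} = 0
g(2) = mex{} = 0
g(3) = mex{} = 0
g(4) = mex{} = 0
g(5) = mex{} = 0
g(6) = mex{0} = 1
g(7) = mex{0} = 1
g(8) = mex{0} = 1
g(9) = mex{0} = 1
g(10) = mex{0} = 1
g(11) = mex{0} = 1
g(12) = mex{0,1} = 2
g(13) = mex{0,1} = 2
g(14) = mex{0,1} = 2
So g(14) = 2.

2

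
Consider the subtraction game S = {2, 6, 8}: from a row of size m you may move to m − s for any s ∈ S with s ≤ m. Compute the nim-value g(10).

3

Build the Grundy sequence with g(k) = mex{g(k−s) : s ∈ {2, 6, 8}, s ≤ k}:
k:     0  1  2  3  4  5  6  7  8  9 10
g(k):  0  0  1  1  0  0  1  1  2  2  3
So g(10) = 3.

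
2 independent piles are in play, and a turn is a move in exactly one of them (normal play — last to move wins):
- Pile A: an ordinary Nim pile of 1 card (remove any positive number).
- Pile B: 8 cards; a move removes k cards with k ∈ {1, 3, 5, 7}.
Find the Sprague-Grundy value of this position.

1

Pile A is a plain Nim pile of size 1, so its Grundy value is 1.
Build the Grundy sequence for pile B with g(k) = mex{g(k−s) : s ∈ {1, 3, 5, 7}, s ≤ k}:
k:     0  1  2  3  4  5  6  7  8
g(k):  0  1  0  1  0  1  0  1  0
So g(8) = 0.
The value of a disjunctive sum is the nim-sum of the parts.
Combined value = 1 ⊕ 0 = 1.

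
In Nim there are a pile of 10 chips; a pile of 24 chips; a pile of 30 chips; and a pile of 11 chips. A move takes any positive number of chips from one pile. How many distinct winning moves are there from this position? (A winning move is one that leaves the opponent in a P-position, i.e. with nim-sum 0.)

1

Compute the nim-sum pairwise:
10 ⊕ 24 = 18
18 ⊕ 30 = 12
12 ⊕ 11 = 7
The overall nim-sum is X = 7. A pile of size p has a winning move iff p XOR X < p (reduce it to p XOR X).
  10: 10 XOR 7 = 13 ≥ 10 — no move.
  24: 24 XOR 7 = 31 ≥ 24 — no move.
  30: 30 XOR 7 = 25 < 30 — winning move (to 25).
  11: 11 XOR 7 = 12 ≥ 11 — no move.
That gives 1 winning move.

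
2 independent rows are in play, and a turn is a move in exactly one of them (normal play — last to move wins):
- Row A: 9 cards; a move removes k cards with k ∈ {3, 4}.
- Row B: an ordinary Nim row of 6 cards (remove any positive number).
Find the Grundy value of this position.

6

Grundy values for row A (subtraction set {3, 4}):
g(0) = mex{} = 0
g(1) = mex{} = 0
g(2) = mex{} = 0
g(3) = mex{0} = 1
g(4) = mex{0} = 1
g(5) = mex{0} = 1
g(6) = mex{0,1} = 2
g(7) = mex{1} = 0
g(8) = mex{1} = 0
g(9) = mex{1,2} = 0
So g(9) = 0.
Row B is a plain Nim row of size 6, so its Grundy value is 6.
By the Sprague-Grundy theorem, the Grundy value of a sum of independent games is the XOR of the component values.
Combined value = 0 XOR 6 = 6.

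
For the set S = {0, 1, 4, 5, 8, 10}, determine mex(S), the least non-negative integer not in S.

2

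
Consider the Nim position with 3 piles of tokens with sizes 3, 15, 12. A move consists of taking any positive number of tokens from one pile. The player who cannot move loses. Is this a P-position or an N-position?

Bitwise XOR of the heap sizes:
  0011  (3)
  1111  (15)
  1100  (12)
  ----
  0000  (0)
The nim-sum is 0, so this is a P-position: the player to move is in a losing position under optimal play.

P-position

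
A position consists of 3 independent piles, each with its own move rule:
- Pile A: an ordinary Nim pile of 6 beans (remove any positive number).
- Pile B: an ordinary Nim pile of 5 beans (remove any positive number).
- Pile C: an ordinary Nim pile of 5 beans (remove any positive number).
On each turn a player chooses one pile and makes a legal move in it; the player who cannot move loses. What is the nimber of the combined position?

6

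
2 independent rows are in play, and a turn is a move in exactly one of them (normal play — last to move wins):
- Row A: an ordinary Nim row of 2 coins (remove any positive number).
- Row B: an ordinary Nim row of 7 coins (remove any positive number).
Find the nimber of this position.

Row A is a plain Nim row of size 2, so its Grundy value is 2.
Row B is a plain Nim row of size 7, so its Grundy value is 7.
By the Sprague-Grundy theorem, the Grundy value of a sum of independent games is the XOR of the component values.
Combined value = 2 XOR 7 = 5.

5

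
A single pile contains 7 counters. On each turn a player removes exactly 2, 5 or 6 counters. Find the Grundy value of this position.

Compute g(0), g(1), … for moves {2, 5, 6}:
g(0) = mex{} = 0
g(1) = mex{} = 0
g(2) = mex{0} = 1
g(3) = mex{0} = 1
g(4) = mex{1} = 0
g(5) = mex{0,1} = 2
g(6) = mex{0} = 1
g(7) = mex{0,1,2} = 3
So g(7) = 3.

3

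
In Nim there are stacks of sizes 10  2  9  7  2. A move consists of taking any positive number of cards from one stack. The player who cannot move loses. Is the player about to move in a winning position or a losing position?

Winning position

Nim-sum: 10 ^ 2 ^ 9 ^ 7 ^ 2 = 4.
The nim-sum is 4 ≠ 0, so this is an N-position: the player to move can win.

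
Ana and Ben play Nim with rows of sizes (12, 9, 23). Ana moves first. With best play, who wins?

Nim-sum: 12 ⊕ 9 ⊕ 23 = 18.
The nim-sum is 18 ≠ 0, so this is an N-position: the player to move can win; Ana has a winning move.

Ana wins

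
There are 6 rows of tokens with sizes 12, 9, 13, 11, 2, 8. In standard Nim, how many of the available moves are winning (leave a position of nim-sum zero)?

Nim-sum: 12 XOR 9 XOR 13 XOR 11 XOR 2 XOR 8 = 9.
The overall nim-sum is X = 9. A row of size p has a winning move iff p XOR X < p (reduce it to p XOR X).
  12: 12 XOR 9 = 5 < 12 — winning move (to 5).
  9: 9 XOR 9 = 0 < 9 — winning move (to 0).
  13: 13 XOR 9 = 4 < 13 — winning move (to 4).
  11: 11 XOR 9 = 2 < 11 — winning move (to 2).
  2: 2 XOR 9 = 11 ≥ 2 — no move.
  8: 8 XOR 9 = 1 < 8 — winning move (to 1).
That gives 5 winning moves.

5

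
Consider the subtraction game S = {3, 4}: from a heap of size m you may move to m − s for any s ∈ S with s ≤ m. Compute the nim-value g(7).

Grundy values for subtraction set {3, 4}:
k:     0  1  2  3  4  5  6  7
g(k):  0  0  0  1  1  1  2  0
So g(7) = 0.

0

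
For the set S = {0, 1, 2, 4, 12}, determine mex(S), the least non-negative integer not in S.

The values 0, 1, 2 are all present; 3 is the first non-negative integer missing from the set.

3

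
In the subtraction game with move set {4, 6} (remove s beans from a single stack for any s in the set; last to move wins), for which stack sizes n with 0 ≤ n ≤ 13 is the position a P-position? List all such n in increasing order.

0, 1, 2, 3, 10, 11, 12, 13

Build the Grundy sequence with g(k) = mex{g(k−s) : s ∈ {4, 6}, s ≤ k}:
g(0) = mex{} = 0
g(1) = mex{} = 0
g(2) = mex{} = 0
g(3) = mex{} = 0
g(4) = mex{0} = 1
g(5) = mex{0} = 1
g(6) = mex{0} = 1
g(7) = mex{0} = 1
g(8) = mex{0,1} = 2
g(9) = mex{0,1} = 2
g(10) = mex{1} = 0
g(11) = mex{1} = 0
g(12) = mex{1,2} = 0
g(13) = mex{1,2} = 0
The P-positions (g = 0) in 0..13 are 0, 1, 2, 3, 10, 11, 12, 13.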